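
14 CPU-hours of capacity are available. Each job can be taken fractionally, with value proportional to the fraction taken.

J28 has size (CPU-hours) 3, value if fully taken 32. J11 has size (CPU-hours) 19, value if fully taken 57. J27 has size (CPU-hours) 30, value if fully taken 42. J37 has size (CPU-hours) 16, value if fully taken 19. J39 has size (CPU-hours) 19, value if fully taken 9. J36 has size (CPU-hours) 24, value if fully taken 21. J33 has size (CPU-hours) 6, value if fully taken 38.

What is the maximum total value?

Rank by value-to-size ratio: J28 32/3≈10.7, J33 38/6≈6.33, J11 57/19≈3, J27 42/30≈1.4, J37 19/16≈1.19, J36 21/24≈0.875, J39 9/19≈0.474.
Take all of J28 (3 CPU-hours, value 32) ; 11 CPU-hours left.
Take all of J33 (6 CPU-hours, value 38) ; 5 CPU-hours left.
Fill the last 5 CPU-hours with part of J11: 5/19 of it earns 15.
Total value = 85.

85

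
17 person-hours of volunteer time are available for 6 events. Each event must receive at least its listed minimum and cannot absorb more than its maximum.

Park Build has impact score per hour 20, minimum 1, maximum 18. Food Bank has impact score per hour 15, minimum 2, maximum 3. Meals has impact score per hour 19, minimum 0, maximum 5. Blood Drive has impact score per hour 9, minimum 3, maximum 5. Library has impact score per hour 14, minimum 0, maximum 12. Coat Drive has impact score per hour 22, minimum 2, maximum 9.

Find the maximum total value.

315

Meeting every minimum uses 1+2+0+3+0+2 = 8 person-hours, leaving 9.
Order the events by impact score per hour: Coat Drive 22 > Park Build 20 > Meals 19 > Food Bank 15 > Library 14 > Blood Drive 9.
Give Coat Drive 7 more to hit its cap of 9 → 2 left.
Only 2 left; Park Build takes them to reach 3.
Total = 20×3 + 15×2 + 9×3 + 22×9 = 315.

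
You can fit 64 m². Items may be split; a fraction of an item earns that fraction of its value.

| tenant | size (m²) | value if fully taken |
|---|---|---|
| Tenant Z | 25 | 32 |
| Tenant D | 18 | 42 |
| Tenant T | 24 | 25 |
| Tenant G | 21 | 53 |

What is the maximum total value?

127

Sort by value density: Tenant G 53/21≈2.52, Tenant D 42/18≈2.33, Tenant Z 32/25≈1.28, Tenant T 25/24≈1.04.
Tenant G: take in full, 21 m² for value 53 → 43 left.
Take all of Tenant D (18 m², value 42) → 25 m² left.
Take all of Tenant Z (25 m², value 32) → 0 m² left.
Total value = 127.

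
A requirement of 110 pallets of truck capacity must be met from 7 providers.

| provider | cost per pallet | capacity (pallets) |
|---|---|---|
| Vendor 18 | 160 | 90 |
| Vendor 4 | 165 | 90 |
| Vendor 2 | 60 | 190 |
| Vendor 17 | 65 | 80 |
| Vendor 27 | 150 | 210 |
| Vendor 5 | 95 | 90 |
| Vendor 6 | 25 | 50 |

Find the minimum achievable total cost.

4850

Use providers in increasing cost order.
Vendor 6 at 25: take all 50 pallets — 60 still needed.
Vendor 2 (60): take the remaining 60 — done.
Vendor 17, Vendor 5, Vendor 27, Vendor 18, Vendor 4: unused.
Cost = 50×25 + 60×60 = 4850.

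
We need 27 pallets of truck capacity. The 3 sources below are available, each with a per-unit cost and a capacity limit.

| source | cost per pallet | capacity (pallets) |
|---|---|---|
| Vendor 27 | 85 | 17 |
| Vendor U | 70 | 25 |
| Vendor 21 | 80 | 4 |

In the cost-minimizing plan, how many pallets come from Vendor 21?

2

Use sources in increasing cost order.
Vendor U (70): use full 25 — 2 pallets to go.
Take 2 from Vendor 21 at 80 to finish.
Vendor 27: unused.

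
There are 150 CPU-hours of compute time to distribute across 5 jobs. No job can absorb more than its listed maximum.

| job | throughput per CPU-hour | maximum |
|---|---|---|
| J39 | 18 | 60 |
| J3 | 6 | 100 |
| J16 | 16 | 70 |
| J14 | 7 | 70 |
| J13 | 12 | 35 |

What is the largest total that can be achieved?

2440

Highest throughput per CPU-hour first: J39 18 > J16 16 > J13 12 > J14 7 > J3 6.
J39 takes 60 to reach its cap of 60 ; 90 left.
Give J16 70 to hit its cap of 70 ; 20 left.
Only 20 left; J13 takes them to reach 20.
Total = 18×60 + 16×70 + 12×20 = 2440.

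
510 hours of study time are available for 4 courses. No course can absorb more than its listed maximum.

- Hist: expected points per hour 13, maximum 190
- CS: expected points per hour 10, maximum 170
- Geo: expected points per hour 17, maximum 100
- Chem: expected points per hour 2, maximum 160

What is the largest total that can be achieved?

Rank by expected points per hour: Geo 17 > Hist 13 > CS 10 > Chem 2.
Give Geo 100 to hit its cap of 100 ; 410 left.
Hist: +190 to 190 (cap) ; 220 left.
CS takes 170 to reach its cap of 170 ; 50 left.
Chem: +50 (room for 160) → 50. Pool exhausted.
Total = 13×190 + 10×170 + 17×100 + 2×50 = 5970.

5970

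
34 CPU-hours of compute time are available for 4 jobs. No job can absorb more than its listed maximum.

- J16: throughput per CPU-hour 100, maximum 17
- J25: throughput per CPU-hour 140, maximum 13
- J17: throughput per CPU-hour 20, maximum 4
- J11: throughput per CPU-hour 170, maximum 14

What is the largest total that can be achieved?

4900

Highest throughput per CPU-hour first: J11 170 > J25 140 > J16 100 > J17 20.
Give J11 14 to hit its cap of 14 → 20 left.
J25 takes 13 to reach its cap of 13 → 7 left.
J16: +7 (room for 17) → 7. Pool exhausted.
Total = 100×7 + 140×13 + 170×14 = 4900.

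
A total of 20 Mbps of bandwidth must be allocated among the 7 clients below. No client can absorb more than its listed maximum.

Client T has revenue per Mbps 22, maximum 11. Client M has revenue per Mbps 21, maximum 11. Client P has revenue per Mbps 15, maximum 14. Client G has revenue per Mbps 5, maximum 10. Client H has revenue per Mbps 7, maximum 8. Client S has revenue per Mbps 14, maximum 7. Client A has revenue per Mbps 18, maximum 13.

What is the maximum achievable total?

431

Order the clients by revenue per Mbps: Client T 22 > Client M 21 > Client A 18 > Client P 15 > Client S 14 > Client H 7 > Client G 5.
Client T: +11 to 11 (cap) ; 9 left.
Only 9 left; Client M takes them to reach 9.
Total = 22×11 + 21×9 = 431.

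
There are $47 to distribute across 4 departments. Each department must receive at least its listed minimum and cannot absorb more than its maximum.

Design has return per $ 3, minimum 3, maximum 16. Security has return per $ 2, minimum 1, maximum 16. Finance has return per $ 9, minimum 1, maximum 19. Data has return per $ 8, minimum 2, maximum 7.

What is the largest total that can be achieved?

Meeting every minimum uses 3+1+1+2 = 7 $, leaving 40.
Highest return per $ first: Finance 9 > Data 8 > Design 3 > Security 2.
Give Finance 18 more to hit its cap of 19 ; 22 left.
Give Data 5 more to hit its cap of 7 ; 17 left.
Design takes 13 more to reach its cap of 16 ; 4 left.
Security: +4 (room for 15) → 5. Pool exhausted.
Total = 3×16 + 2×5 + 9×19 + 8×7 = 285.

285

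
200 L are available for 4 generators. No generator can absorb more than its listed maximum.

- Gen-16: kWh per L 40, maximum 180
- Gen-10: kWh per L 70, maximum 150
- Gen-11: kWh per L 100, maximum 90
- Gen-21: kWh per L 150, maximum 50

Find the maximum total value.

20700

Rank by kWh per L: Gen-21 150 > Gen-11 100 > Gen-10 70 > Gen-16 40.
Gen-21 takes 50 to reach its cap of 50 ; 150 left.
Give Gen-11 90 to hit its cap of 90 ; 60 left.
Gen-10 has room for 150 but only 60 remain, so it gets 60.
Total = 70×60 + 100×90 + 150×50 = 20700.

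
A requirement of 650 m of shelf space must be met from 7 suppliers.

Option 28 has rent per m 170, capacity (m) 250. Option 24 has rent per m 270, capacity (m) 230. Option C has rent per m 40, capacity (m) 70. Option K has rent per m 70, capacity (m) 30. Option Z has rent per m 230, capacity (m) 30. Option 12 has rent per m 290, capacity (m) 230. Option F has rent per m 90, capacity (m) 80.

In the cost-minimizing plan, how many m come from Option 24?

190

Cheapest first:
Option C (40): use full 70 → 580 m to go.
Option K at 70: take all 30 m → 550 still needed.
Take 80 from Option F at 90 → need 470 more.
Option 28 (170): use full 250 → 220 m to go.
Option Z at 230: take all 30 m → 190 still needed.
Take 190 from Option 24 at 270 to finish.
Option 12: unused.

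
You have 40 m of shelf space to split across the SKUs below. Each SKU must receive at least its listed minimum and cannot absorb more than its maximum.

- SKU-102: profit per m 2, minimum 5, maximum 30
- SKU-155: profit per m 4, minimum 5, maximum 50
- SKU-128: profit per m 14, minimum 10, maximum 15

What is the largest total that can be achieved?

Meeting every minimum uses 5+5+10 = 20 m, leaving 20.
Highest profit per m first: SKU-128 14 > SKU-155 4 > SKU-102 2.
SKU-128: +5 to 15 (cap) — 15 left.
Only 15 left; SKU-155 takes them to reach 20.
Total = 2×5 + 4×20 + 14×15 = 300.

300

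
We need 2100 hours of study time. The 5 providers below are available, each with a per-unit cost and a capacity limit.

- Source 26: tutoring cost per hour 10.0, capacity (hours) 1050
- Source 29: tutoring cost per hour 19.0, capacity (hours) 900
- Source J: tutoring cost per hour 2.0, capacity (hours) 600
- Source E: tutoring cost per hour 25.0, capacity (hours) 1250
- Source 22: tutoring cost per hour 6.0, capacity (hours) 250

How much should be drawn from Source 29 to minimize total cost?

Fill from the cheapest provider first.
Source J (2.0): use full 600 → 1500 hours to go.
Source 22 (6.0): use full 250 → 1250 hours to go.
Source 26 (10.0): use full 1050 → 200 hours to go.
Take 200 from Source 29 at 19.0 to finish.
Source E: unused.

200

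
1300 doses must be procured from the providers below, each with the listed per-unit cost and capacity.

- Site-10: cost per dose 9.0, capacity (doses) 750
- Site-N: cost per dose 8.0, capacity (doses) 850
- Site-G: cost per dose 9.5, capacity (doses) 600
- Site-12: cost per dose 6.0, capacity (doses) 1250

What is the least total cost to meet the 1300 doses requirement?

Cheapest first:
Site-12 at 6.0: take all 1250 doses ; 50 still needed.
Site-N (8.0): take the remaining 50 ; done.
Site-10, Site-G: unused.
Cost = 1250×6.0 + 50×8.0 = 7900.

7900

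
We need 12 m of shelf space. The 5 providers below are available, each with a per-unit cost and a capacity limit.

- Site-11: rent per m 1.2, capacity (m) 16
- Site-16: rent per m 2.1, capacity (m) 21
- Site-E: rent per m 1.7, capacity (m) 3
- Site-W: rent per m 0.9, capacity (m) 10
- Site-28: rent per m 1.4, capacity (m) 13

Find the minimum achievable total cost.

11.4

Cheapest first:
Site-W (0.9): use full 10 ; 2 m to go.
Site-11 at 1.2: take 2 of its 16 ; requirement met.
Site-28, Site-E, Site-16: unused.
Cost = 10×0.9 + 2×1.2 = 11.4.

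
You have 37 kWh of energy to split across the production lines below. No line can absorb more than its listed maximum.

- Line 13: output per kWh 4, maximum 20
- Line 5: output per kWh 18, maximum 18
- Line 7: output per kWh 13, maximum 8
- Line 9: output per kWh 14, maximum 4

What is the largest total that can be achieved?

512

Rank by output per kWh: Line 5 18 > Line 9 14 > Line 7 13 > Line 13 4.
Give Line 5 18 to hit its cap of 18 — 19 left.
Line 9: +4 to 4 (cap) — 15 left.
Line 7: +8 to 8 (cap) — 7 left.
Only 7 left; Line 13 takes them to reach 7.
Total = 4×7 + 18×18 + 13×8 + 14×4 = 512.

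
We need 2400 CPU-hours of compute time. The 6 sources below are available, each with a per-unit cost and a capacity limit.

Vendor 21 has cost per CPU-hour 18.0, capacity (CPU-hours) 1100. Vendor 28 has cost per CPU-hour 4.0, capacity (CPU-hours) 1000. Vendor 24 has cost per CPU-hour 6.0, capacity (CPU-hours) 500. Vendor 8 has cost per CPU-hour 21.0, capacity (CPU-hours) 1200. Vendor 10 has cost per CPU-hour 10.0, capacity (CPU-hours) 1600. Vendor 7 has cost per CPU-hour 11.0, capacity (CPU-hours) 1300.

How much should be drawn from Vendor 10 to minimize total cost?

Fill from the cheapest source first.
Take 1000 from Vendor 28 at 4.0 → need 1400 more.
Vendor 24 at 6.0: take all 500 CPU-hours → 900 still needed.
Take 900 from Vendor 10 at 10.0 to finish.
Vendor 7, Vendor 21, Vendor 8: unused.

900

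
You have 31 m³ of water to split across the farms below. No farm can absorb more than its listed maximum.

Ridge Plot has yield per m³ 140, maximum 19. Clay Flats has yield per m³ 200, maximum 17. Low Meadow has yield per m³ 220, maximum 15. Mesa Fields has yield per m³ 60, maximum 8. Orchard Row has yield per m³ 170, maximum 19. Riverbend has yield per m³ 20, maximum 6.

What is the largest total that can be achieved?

Highest yield per m³ first: Low Meadow 220 > Clay Flats 200 > Orchard Row 170 > Ridge Plot 140 > Mesa Fields 60 > Riverbend 20.
Low Meadow takes 15 to reach its cap of 15 ; 16 left.
Clay Flats: +16 (room for 17) → 16. Pool exhausted.
Total = 200×16 + 220×15 = 6500.

6500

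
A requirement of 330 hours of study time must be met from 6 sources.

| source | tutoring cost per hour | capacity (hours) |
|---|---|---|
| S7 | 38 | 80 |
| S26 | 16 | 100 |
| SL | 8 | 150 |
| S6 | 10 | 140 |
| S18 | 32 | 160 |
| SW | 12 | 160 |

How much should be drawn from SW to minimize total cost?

40

Fill from the cheapest source first.
Take 150 from SL at 8 — need 180 more.
S6 (10): use full 140 — 40 hours to go.
SW (12): take the remaining 40 — done.
S26, S18, S7: unused.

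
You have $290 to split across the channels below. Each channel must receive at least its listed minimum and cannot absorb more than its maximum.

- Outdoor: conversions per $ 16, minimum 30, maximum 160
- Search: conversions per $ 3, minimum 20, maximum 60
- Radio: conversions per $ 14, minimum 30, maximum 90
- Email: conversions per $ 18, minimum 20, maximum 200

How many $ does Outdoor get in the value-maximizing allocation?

40

Meeting every minimum uses 30+20+30+20 = 100 $, leaving 190.
Highest conversions per $ first: Email 18 > Outdoor 16 > Radio 14 > Search 3.
Give Email 180 more to hit its cap of 200 → 10 left.
Outdoor: +10 (room for 130) → 40. Pool exhausted.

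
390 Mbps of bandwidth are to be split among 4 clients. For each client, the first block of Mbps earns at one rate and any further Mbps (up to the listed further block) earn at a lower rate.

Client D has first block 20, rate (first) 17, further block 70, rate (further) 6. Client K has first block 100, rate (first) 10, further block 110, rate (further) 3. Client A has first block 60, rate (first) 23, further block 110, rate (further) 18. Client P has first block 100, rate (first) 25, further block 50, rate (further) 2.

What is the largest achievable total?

Treat each block as its own option and order by rate: Client P/tier1 25 > Client A/tier1 23 > Client A/tier2 18 > Client D/tier1 17 > Client K/tier1 10 > Client D/tier2 6 > Client K/tier2 3 > Client P/tier2 2.
Fill Client P tier1 block (100 at 25) ; 290 left.
Client A tier1 at 23: fill all 60 ; 230 left.
Client A/tier2 (18): +110 ; 120 left.
Client D tier1 at 17: fill all 20 ; 100 left.
Client K/tier1 (10): +100 ; 0 left.
Total = 25×100 + 23×60 + 18×110 + 17×20 + 10×100 = 7200.

7200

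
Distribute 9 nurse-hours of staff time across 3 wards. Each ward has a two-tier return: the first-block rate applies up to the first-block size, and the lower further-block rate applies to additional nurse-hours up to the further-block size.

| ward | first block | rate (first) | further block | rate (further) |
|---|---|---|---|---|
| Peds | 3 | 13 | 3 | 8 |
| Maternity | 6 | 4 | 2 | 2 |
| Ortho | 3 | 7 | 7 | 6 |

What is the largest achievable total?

84

Treat each block as its own option and order by rate: Peds/T1 13 > Peds/T2 8 > Ortho/T1 7 > Ortho/T2 6 > Maternity/T1 4 > Maternity/T2 2.
Peds T1 at 13: fill all 3 ; 6 left.
Peds T2 at 8: fill all 3 ; 3 left.
Ortho/T1 (7): +3 ; 0 left.
Total = 13×3 + 8×3 + 7×3 = 84.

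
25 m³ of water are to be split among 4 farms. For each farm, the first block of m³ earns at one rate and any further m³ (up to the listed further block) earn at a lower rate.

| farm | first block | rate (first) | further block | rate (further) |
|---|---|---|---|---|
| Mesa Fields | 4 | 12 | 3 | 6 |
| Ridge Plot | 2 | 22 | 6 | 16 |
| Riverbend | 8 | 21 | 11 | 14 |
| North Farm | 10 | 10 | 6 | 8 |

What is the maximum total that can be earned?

Treat each block as its own option and order by rate: Ridge Plot/tier1 22 > Riverbend/tier1 21 > Ridge Plot/tier2 16 > Riverbend/tier2 14 > Mesa Fields/tier1 12 > North Farm/tier1 10 > North Farm/tier2 8 > Mesa Fields/tier2 6.
Ridge Plot tier1 at 22: fill all 2 → 23 left.
Fill Riverbend tier1 block (8 at 21) → 15 left.
Ridge Plot/tier2 (16): +6 → 9 left.
Riverbend tier2 at 14: only 9 left, fill 9.
Total = 22×2 + 21×8 + 16×6 + 14×9 = 434.

434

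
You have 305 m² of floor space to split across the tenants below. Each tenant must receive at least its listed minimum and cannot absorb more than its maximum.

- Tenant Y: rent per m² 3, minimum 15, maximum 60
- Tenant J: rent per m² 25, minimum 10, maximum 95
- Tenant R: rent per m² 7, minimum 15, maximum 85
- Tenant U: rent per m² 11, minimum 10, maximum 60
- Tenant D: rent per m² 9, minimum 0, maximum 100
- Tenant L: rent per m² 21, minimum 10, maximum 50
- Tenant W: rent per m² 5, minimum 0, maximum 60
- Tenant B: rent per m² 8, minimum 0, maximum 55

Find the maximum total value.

4865

Meeting every minimum uses 15+10+15+10+0+10+0+0 = 60 m², leaving 245.
Highest rent per m² first: Tenant J 25 > Tenant L 21 > Tenant U 11 > Tenant D 9 > Tenant B 8 > Tenant R 7 > Tenant W 5 > Tenant Y 3.
Tenant J takes 85 more to reach its cap of 95 → 160 left.
Tenant L takes 40 more to reach its cap of 50 → 120 left.
Tenant U: +50 to 60 (cap) → 70 left.
Tenant D has room for 100 more but only 70 remain, so it gets 70.
Total = 3×15 + 25×95 + 7×15 + 11×60 + 9×70 + 21×50 = 4865.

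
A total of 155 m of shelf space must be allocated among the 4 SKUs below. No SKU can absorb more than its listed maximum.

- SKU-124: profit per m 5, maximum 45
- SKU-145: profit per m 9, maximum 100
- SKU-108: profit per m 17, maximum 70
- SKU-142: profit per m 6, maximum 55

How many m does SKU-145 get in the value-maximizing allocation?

85

Order the SKUs by profit per m: SKU-108 17 > SKU-145 9 > SKU-142 6 > SKU-124 5.
SKU-108 takes 70 to reach its cap of 70 → 85 left.
Only 85 left; SKU-145 takes them to reach 85.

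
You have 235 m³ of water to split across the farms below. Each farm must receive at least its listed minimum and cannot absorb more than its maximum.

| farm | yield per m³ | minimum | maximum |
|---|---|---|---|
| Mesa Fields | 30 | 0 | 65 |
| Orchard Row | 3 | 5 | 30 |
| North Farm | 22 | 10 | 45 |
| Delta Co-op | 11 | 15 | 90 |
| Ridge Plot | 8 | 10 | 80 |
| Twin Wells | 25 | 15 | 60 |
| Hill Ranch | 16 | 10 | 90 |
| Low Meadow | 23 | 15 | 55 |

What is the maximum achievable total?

Meeting every minimum uses 0+5+10+15+10+15+10+15 = 80 m³, leaving 155.
Highest yield per m³ first: Mesa Fields 30 > Twin Wells 25 > Low Meadow 23 > North Farm 22 > Hill Ranch 16 > Delta Co-op 11 > Ridge Plot 8 > Orchard Row 3.
Mesa Fields: +65 to 65 (cap) → 90 left.
Give Twin Wells 45 more to hit its cap of 60 → 45 left.
Give Low Meadow 40 more to hit its cap of 55 → 5 left.
North Farm has room for 35 more but only 5 remain, so it gets 15.
Total = 30×65 + 3×5 + 22×15 + 11×15 + 8×10 + 25×60 + 16×10 + 23×55 = 5465.

5465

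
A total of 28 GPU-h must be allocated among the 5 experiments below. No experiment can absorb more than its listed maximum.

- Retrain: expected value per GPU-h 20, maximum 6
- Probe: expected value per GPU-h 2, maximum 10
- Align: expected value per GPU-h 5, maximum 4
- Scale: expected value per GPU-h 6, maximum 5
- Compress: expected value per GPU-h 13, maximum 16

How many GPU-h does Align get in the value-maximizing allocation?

1

Rank by expected value per GPU-h: Retrain 20 > Compress 13 > Scale 6 > Align 5 > Probe 2.
Retrain: +6 to 6 (cap) ; 22 left.
Compress: +16 to 16 (cap) ; 6 left.
Give Scale 5 to hit its cap of 5 ; 1 left.
Align has room for 4 but only 1 remain, so it gets 1.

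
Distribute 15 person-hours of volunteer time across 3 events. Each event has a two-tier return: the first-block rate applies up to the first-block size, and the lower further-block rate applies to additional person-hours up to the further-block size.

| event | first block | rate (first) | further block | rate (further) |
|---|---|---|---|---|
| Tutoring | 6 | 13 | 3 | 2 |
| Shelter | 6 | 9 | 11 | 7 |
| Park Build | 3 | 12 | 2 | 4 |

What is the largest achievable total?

Rank every tier by rate: Tutoring/first 13 > Park Build/first 12 > Shelter/first 9 > Shelter/second 7 > Park Build/second 4 > Tutoring/second 2.
Fill Tutoring first block (6 at 13) → 9 left.
Park Build first at 12: fill all 3 → 6 left.
Shelter/first (9): +6 → 0 left.
Total = 13×6 + 12×3 + 9×6 = 168.

168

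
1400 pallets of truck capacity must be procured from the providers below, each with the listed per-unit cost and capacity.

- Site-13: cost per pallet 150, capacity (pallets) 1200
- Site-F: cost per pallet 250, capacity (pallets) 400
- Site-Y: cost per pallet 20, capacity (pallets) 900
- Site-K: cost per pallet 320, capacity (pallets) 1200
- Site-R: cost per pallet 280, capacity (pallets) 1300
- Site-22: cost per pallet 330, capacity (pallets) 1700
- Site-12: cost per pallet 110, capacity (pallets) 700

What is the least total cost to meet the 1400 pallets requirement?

73000

Fill from the cheapest provider first.
Site-Y (20): use full 900 — 500 pallets to go.
Take 500 from Site-12 at 110 to finish.
Site-13, Site-F, Site-R, Site-K, Site-22: unused.
Cost = 900×20 + 500×110 = 73000.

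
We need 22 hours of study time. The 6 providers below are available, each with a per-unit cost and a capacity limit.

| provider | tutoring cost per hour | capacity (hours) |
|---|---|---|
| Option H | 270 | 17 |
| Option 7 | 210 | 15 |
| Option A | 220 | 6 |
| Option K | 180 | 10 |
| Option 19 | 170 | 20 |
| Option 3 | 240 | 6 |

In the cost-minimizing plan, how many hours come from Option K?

2

Use providers in increasing cost order.
Take 20 from Option 19 at 170 → need 2 more.
Take 2 from Option K at 180 to finish.
Option 7, Option A, Option 3, Option H: unused.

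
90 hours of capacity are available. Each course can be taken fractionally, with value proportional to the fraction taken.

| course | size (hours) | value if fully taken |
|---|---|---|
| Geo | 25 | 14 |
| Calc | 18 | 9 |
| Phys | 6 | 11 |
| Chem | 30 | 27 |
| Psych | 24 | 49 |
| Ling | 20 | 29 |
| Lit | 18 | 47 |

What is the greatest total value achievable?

155.8

Sort by value density: Lit 47/18≈2.61, Psych 49/24≈2.04, Phys 11/6≈1.83, Ling 29/20≈1.45, Chem 27/30≈0.9, Geo 14/25≈0.56, Calc 9/18≈0.5.
All 18 hours of Lit fit (value 47) ; 72 remain.
Take all of Psych (24 hours, value 49) ; 48 hours left.
Take all of Phys (6 hours, value 11) ; 42 hours left.
Ling: take in full, 20 hours for value 29 ; 22 left.
Fill the last 22 hours with part of Chem: 22/30 of it earns 19.8.
Total value = 155.8.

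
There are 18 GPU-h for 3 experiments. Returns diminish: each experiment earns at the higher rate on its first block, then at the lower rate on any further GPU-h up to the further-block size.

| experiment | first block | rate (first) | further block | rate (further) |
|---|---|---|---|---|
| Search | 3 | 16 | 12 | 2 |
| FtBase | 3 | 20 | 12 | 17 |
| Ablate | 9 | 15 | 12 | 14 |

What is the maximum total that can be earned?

Order all 6 blocks by rate: FtBase/T1 20 > FtBase/T2 17 > Search/T1 16 > Ablate/T1 15 > Ablate/T2 14 > Search/T2 2.
FtBase/T1 (20): +3 — 15 left.
Fill FtBase T2 block (12 at 17) — 3 left.
Fill Search T1 block (3 at 16) — 0 left.
Total = 20×3 + 17×12 + 16×3 = 312.

312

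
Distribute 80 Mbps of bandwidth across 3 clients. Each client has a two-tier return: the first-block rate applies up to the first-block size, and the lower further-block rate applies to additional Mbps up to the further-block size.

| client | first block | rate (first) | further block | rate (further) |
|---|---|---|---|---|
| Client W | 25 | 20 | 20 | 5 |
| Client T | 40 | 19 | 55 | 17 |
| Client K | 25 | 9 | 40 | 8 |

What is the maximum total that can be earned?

1515

Order all 6 blocks by rate: Client W/first 20 > Client T/first 19 > Client T/second 17 > Client K/first 9 > Client K/second 8 > Client W/second 5.
Client W first at 20: fill all 25 ; 55 left.
Fill Client T first block (40 at 19) ; 15 left.
Client T second at 17: only 15 left, fill 15.
Total = 20×25 + 19×40 + 17×15 = 1515.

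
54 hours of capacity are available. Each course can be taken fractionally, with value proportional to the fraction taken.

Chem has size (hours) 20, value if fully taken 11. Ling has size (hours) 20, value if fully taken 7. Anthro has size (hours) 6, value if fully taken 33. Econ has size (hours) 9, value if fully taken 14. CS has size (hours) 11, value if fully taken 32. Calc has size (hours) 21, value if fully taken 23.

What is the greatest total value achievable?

105.85

Rank by value-to-size ratio: Anthro 33/6≈5.5, CS 32/11≈2.91, Econ 14/9≈1.56, Calc 23/21≈1.1, Chem 11/20≈0.55, Ling 7/20≈0.35.
All 6 hours of Anthro fit (value 33) ; 48 remain.
Take all of CS (11 hours, value 32) ; 37 hours left.
Econ: take in full, 9 hours for value 14 ; 28 left.
Take all of Calc (21 hours, value 23) ; 7 hours left.
Fill the last 7 hours with part of Chem: 7/20 of it earns 3.85.
Total value = 105.85.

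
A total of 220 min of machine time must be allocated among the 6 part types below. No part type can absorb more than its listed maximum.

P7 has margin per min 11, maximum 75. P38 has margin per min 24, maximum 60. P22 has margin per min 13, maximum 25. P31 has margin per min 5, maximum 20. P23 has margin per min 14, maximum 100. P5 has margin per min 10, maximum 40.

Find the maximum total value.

3550

Order the part types by margin per min: P38 24 > P23 14 > P22 13 > P7 11 > P5 10 > P31 5.
P38: +60 to 60 (cap) → 160 left.
P23: +100 to 100 (cap) → 60 left.
Give P22 25 to hit its cap of 25 → 35 left.
Only 35 left; P7 takes them to reach 35.
Total = 11×35 + 24×60 + 13×25 + 14×100 = 3550.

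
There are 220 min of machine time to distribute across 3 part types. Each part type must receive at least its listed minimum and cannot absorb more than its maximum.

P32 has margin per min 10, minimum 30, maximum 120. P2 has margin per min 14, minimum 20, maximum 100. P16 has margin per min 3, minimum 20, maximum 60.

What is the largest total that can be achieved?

2460

Meeting every minimum uses 30+20+20 = 70 min, leaving 150.
Rank by margin per min: P2 14 > P32 10 > P16 3.
P2 takes 80 more to reach its cap of 100 — 70 left.
P32 has room for 90 more but only 70 remain, so it gets 100.
Total = 10×100 + 14×100 + 3×20 = 2460.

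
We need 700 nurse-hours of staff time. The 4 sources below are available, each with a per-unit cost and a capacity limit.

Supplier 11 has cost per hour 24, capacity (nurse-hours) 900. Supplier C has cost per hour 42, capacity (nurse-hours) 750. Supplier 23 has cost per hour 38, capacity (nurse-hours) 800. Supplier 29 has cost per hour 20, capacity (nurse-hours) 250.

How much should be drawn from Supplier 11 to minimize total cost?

450

Use sources in increasing cost order.
Supplier 29 at 20: take all 250 nurse-hours ; 450 still needed.
Supplier 11 at 24: take 450 of its 900 ; requirement met.
Supplier 23, Supplier C: unused.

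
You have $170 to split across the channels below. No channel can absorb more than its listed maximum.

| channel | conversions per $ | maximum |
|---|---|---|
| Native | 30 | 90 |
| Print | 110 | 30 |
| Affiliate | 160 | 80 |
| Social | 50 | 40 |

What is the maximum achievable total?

18700

Rank by conversions per $: Affiliate 160 > Print 110 > Social 50 > Native 30.
Affiliate takes 80 to reach its cap of 80 → 90 left.
Give Print 30 to hit its cap of 30 → 60 left.
Social: +40 to 40 (cap) → 20 left.
Native: +20 (room for 90) → 20. Pool exhausted.
Total = 30×20 + 110×30 + 160×80 + 50×40 = 18700.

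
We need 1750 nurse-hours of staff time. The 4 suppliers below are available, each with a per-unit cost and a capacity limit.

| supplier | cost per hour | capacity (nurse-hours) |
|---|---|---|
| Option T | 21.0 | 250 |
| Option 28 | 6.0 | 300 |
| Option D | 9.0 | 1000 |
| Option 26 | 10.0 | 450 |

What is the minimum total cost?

Fill from the cheapest supplier first.
Take 300 from Option 28 at 6.0 ; need 1450 more.
Option D at 9.0: take all 1000 nurse-hours ; 450 still needed.
Option 26 at 10.0: take all 450 nurse-hours ; 0 still needed.
Option T: unused.
Cost = 300×6.0 + 1000×9.0 + 450×10.0 = 15300.

15300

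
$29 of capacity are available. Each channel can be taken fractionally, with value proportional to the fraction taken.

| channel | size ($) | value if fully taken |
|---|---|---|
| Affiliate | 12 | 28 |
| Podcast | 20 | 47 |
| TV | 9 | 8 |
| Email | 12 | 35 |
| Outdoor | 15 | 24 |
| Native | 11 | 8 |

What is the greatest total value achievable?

Sort by value density: Email 35/12≈2.92, Podcast 47/20≈2.35, Affiliate 28/12≈2.33, Outdoor 24/15≈1.6, TV 8/9≈0.889, Native 8/11≈0.727.
All 12 $ of Email fit (value 35) — 17 remain.
Fill the last 17 $ with part of Podcast: 17/20 of it earns 39.95.
Total value = 74.95.

74.95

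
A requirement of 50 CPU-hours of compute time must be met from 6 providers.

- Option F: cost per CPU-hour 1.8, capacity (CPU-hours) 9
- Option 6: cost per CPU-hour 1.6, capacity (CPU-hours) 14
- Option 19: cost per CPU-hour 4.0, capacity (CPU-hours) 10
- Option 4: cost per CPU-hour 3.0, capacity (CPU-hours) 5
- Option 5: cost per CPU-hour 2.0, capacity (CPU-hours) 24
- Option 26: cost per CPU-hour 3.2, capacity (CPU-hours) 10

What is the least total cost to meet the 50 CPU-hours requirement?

95.6

Use providers in increasing cost order.
Option 6 (1.6): use full 14 — 36 CPU-hours to go.
Take 9 from Option F at 1.8 — need 27 more.
Option 5 at 2.0: take all 24 CPU-hours — 3 still needed.
Take 3 from Option 4 at 3.0 to finish.
Option 26, Option 19: unused.
Cost = 14×1.6 + 9×1.8 + 24×2.0 + 3×3.0 = 95.6.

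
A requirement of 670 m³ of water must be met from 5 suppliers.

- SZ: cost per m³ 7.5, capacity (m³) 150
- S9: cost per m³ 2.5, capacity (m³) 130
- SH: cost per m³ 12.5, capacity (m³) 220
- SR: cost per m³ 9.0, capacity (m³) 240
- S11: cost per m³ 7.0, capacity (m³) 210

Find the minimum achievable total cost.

4540

Fill from the cheapest supplier first.
Take 130 from S9 at 2.5 ; need 540 more.
S11 (7.0): use full 210 ; 330 m³ to go.
SZ (7.5): use full 150 ; 180 m³ to go.
SR (9.0): take the remaining 180 ; done.
SH: unused.
Cost = 130×2.5 + 210×7.0 + 150×7.5 + 180×9.0 = 4540.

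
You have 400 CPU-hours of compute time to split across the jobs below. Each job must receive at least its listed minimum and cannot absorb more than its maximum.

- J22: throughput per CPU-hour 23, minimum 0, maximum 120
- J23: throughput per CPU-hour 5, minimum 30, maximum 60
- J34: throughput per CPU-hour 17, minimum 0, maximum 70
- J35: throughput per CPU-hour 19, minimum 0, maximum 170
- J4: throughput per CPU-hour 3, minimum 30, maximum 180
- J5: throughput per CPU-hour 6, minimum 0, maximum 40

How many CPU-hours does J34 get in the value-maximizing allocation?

Meeting every minimum uses 0+30+0+0+30+0 = 60 CPU-hours, leaving 340.
Highest throughput per CPU-hour first: J22 23 > J35 19 > J34 17 > J5 6 > J23 5 > J4 3.
J22: +120 to 120 (cap) — 220 left.
Give J35 170 more to hit its cap of 170 — 50 left.
J34 has room for 70 more but only 50 remain, so it gets 50.

50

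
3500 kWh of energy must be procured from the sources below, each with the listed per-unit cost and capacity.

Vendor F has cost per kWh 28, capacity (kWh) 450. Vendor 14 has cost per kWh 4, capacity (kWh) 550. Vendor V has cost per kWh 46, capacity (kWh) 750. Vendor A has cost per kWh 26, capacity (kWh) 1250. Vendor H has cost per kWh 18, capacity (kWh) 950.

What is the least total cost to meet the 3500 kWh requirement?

78200

Cheapest first:
Take 550 from Vendor 14 at 4 → need 2950 more.
Vendor H at 18: take all 950 kWh → 2000 still needed.
Vendor A at 26: take all 1250 kWh → 750 still needed.
Take 450 from Vendor F at 28 → need 300 more.
Vendor V at 46: take 300 of its 750 → requirement met.
Cost = 550×4 + 950×18 + 1250×26 + 450×28 + 300×46 = 78200.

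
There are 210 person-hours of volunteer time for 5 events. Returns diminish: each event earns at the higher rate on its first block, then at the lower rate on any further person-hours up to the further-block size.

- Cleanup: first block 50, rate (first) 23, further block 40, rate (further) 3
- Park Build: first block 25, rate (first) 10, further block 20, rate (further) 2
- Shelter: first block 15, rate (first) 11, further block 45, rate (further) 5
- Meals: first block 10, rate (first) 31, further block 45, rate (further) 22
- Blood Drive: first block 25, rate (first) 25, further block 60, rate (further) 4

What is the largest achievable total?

Treat each block as its own option and order by rate: Meals/tier1 31 > Blood Drive/tier1 25 > Cleanup/tier1 23 > Meals/tier2 22 > Shelter/tier1 11 > Park Build/tier1 10 > Shelter/tier2 5 > Blood Drive/tier2 4 > Cleanup/tier2 3 > Park Build/tier2 2.
Meals/tier1 (31): +10 ; 200 left.
Blood Drive tier1 at 25: fill all 25 ; 175 left.
Cleanup/tier1 (23): +50 ; 125 left.
Fill Meals tier2 block (45 at 22) ; 80 left.
Shelter/tier1 (11): +15 ; 65 left.
Park Build/tier1 (10): +25 ; 40 left.
Shelter tier2 at 5: only 40 left, fill 40.
Total = 31×10 + 25×25 + 23×50 + 22×45 + 11×15 + 10×25 + 5×40 = 3690.

3690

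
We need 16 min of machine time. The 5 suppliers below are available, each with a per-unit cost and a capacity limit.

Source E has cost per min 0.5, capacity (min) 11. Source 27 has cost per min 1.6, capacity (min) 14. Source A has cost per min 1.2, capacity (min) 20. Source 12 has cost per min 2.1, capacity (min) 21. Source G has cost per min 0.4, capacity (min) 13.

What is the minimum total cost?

6.7

Fill from the cheapest supplier first.
Source G (0.4): use full 13 ; 3 min to go.
Source E at 0.5: take 3 of its 11 ; requirement met.
Source A, Source 27, Source 12: unused.
Cost = 13×0.4 + 3×0.5 = 6.7.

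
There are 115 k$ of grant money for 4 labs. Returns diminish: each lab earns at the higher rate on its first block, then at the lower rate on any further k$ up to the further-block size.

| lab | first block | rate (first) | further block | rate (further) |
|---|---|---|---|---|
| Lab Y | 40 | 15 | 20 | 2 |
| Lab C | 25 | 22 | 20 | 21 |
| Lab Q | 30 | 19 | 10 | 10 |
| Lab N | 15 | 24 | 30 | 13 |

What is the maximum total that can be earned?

Rank every tier by rate: Lab N/first 24 > Lab C/first 22 > Lab C/second 21 > Lab Q/first 19 > Lab Y/first 15 > Lab N/second 13 > Lab Q/second 10 > Lab Y/second 2.
Lab N first at 24: fill all 15 ; 100 left.
Lab C first at 22: fill all 25 ; 75 left.
Lab C second at 21: fill all 20 ; 55 left.
Lab Q/first (19): +30 ; 25 left.
Lab Y/first: +25 of 40 at 15; pool empty.
Total = 24×15 + 22×25 + 21×20 + 19×30 + 15×25 = 2275.

2275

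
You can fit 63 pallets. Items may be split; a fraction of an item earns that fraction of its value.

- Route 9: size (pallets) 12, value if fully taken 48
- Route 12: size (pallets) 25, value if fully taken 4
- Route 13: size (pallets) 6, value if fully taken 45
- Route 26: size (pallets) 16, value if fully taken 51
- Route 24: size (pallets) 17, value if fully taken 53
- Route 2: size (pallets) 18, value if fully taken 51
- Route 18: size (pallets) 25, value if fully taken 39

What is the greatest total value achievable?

Rank by value-to-size ratio: Route 13 45/6≈7.5, Route 9 48/12≈4, Route 26 51/16≈3.19, Route 24 53/17≈3.12, Route 2 51/18≈2.83, Route 18 39/25≈1.56, Route 12 4/25≈0.16.
Route 13: take in full, 6 pallets for value 45 — 57 left.
All 12 pallets of Route 9 fit (value 48) — 45 remain.
Route 26: take in full, 16 pallets for value 51 — 29 left.
Route 24: take in full, 17 pallets for value 53 — 12 left.
Fill the last 12 pallets with part of Route 2: 12/18 of it earns 34.
Total value = 231.

231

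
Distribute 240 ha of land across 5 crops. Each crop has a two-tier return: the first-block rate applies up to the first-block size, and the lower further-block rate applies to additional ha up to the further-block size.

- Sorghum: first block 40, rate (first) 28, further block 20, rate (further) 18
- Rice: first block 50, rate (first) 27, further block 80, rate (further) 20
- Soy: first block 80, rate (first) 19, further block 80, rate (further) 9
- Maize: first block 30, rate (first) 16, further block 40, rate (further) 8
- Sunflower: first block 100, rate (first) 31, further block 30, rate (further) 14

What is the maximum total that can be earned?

6570

Order all 10 blocks by rate: Sunflower/first 31 > Sorghum/first 28 > Rice/first 27 > Rice/second 20 > Soy/first 19 > Sorghum/second 18 > Maize/first 16 > Sunflower/second 14 > Soy/second 9 > Maize/second 8.
Fill Sunflower first block (100 at 31) → 140 left.
Sorghum first at 28: fill all 40 → 100 left.
Rice first at 27: fill all 50 → 50 left.
50 remain; put them into Rice second at 20.
Total = 31×100 + 28×40 + 27×50 + 20×50 = 6570.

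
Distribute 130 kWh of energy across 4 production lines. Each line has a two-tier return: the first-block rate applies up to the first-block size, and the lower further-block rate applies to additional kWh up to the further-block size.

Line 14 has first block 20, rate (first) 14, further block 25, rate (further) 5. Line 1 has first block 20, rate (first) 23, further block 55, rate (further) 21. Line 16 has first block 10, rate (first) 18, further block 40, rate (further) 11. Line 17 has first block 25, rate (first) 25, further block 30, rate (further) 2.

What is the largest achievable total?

2700

Rank every tier by rate: Line 17/tier1 25 > Line 1/tier1 23 > Line 1/tier2 21 > Line 16/tier1 18 > Line 14/tier1 14 > Line 16/tier2 11 > Line 14/tier2 5 > Line 17/tier2 2.
Line 17 tier1 at 25: fill all 25 → 105 left.
Fill Line 1 tier1 block (20 at 23) → 85 left.
Line 1/tier2 (21): +55 → 30 left.
Line 16/tier1 (18): +10 → 20 left.
Line 14/tier1 (14): +20 → 0 left.
Total = 25×25 + 23×20 + 21×55 + 18×10 + 14×20 = 2700.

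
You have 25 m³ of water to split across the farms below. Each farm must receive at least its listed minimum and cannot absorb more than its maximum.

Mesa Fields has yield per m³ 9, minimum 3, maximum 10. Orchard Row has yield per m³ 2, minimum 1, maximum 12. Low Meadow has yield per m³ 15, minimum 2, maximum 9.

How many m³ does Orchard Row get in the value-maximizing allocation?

Meeting every minimum uses 3+1+2 = 6 m³, leaving 19.
Rank by yield per m³: Low Meadow 15 > Mesa Fields 9 > Orchard Row 2.
Give Low Meadow 7 more to hit its cap of 9 — 12 left.
Mesa Fields takes 7 more to reach its cap of 10 — 5 left.
Orchard Row has room for 11 more but only 5 remain, so it gets 6.

6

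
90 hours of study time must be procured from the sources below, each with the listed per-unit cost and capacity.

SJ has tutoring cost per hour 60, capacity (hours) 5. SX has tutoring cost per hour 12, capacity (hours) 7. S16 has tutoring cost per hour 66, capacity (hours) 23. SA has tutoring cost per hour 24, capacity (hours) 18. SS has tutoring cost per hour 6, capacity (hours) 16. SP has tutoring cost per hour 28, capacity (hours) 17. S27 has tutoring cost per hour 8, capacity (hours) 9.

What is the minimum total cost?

2648

Fill from the cheapest source first.
Take 16 from SS at 6 — need 74 more.
Take 9 from S27 at 8 — need 65 more.
SX at 12: take all 7 hours — 58 still needed.
SA (24): use full 18 — 40 hours to go.
SP (28): use full 17 — 23 hours to go.
Take 5 from SJ at 60 — need 18 more.
Take 18 from S16 at 66 to finish.
Cost = 16×6 + 9×8 + 7×12 + 18×24 + 17×28 + 5×60 + 18×66 = 2648.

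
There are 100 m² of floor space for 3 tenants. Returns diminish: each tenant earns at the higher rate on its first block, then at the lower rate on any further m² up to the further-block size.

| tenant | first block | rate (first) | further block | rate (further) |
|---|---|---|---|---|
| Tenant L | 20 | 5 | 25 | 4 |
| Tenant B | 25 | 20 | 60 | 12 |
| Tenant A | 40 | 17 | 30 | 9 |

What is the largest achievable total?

Rank every tier by rate: Tenant B/first 20 > Tenant A/first 17 > Tenant B/second 12 > Tenant A/second 9 > Tenant L/first 5 > Tenant L/second 4.
Tenant B/first (20): +25 — 75 left.
Tenant A first at 17: fill all 40 — 35 left.
35 remain; put them into Tenant B second at 12.
Total = 20×25 + 17×40 + 12×35 = 1600.

1600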